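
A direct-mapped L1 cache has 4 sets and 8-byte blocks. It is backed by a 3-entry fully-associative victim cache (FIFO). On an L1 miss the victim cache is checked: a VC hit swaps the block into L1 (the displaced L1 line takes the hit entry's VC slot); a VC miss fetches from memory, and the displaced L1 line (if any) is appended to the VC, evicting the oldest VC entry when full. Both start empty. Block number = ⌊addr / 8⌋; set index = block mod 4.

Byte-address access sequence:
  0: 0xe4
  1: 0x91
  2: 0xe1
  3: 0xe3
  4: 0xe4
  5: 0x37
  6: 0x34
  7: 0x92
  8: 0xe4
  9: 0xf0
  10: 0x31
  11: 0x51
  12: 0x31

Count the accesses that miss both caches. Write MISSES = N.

MISSES = 5

#0 0xe4→b28/s0 MISS; vc=[]
#1 0x91→b18/s2 MISS; vc=[]
#2 0xe1→b28/s0 L1-HIT; vc=[]
#3 0xe3→b28/s0 L1-HIT; vc=[]
#4 0xe4→b28/s0 L1-HIT; vc=[]
#5 0x37→b6/s2 MISS; vc=[18]
#6 0x34→b6/s2 L1-HIT; vc=[18]
#7 0x92→b18/s2 VC-HIT; vc=[6]
#8 0xe4→b28/s0 L1-HIT; vc=[6]
#9 0xf0→b30/s2 MISS; vc=[6,18]
#10 0x31→b6/s2 VC-HIT; vc=[30,18]
#11 0x51→b10/s2 MISS; vc=[30,18,6]
#12 0x31→b6/s2 VC-HIT; vc=[30,18,10]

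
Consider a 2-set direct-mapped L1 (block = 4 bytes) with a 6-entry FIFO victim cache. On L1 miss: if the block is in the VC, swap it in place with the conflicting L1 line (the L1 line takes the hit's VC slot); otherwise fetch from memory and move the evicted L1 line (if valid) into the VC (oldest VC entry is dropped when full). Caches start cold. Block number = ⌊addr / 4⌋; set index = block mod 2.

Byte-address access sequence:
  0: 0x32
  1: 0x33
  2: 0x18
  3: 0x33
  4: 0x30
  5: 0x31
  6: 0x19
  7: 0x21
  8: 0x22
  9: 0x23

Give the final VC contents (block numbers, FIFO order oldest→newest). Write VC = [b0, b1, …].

0: 0x32 (blk 12, set 0) → MISS  vc=[]
1: 0x33 (blk 12, set 0) → L1-HIT  vc=[]
2: 0x18 (blk 6, set 0) → MISS  vc=[12]
3: 0x33 (blk 12, set 0) → VC-HIT  vc=[6]
4: 0x30 (blk 12, set 0) → L1-HIT  vc=[6]
5: 0x31 (blk 12, set 0) → L1-HIT  vc=[6]
6: 0x19 (blk 6, set 0) → VC-HIT  vc=[12]
7: 0x21 (blk 8, set 0) → MISS  vc=[12, 6]
8: 0x22 (blk 8, set 0) → L1-HIT  vc=[12, 6]
9: 0x23 (blk 8, set 0) → L1-HIT  vc=[12, 6]

VC = [12, 6]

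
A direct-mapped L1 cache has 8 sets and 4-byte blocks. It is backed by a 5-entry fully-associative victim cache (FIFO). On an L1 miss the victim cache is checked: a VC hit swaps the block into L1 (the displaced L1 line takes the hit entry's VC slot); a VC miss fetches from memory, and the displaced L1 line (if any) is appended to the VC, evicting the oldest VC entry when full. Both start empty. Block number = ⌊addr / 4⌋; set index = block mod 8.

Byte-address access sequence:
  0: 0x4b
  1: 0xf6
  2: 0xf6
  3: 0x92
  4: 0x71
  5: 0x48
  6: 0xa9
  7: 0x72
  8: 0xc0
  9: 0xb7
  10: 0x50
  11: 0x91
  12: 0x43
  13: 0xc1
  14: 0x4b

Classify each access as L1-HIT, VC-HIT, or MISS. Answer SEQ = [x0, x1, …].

SEQ = [MISS, MISS, L1-HIT, MISS, MISS, L1-HIT, MISS, L1-HIT, MISS, MISS, MISS, VC-HIT, MISS, VC-HIT, VC-HIT]

  [0] addr=0x4b blk=18 s=2: MISS | VC []
  [1] addr=0xf6 blk=61 s=5: MISS | VC []
  [2] addr=0xf6 blk=61 s=5: L1-HIT | VC []
  [3] addr=0x92 blk=36 s=4: MISS | VC []
  [4] addr=0x71 blk=28 s=4: MISS | VC [36]
  [5] addr=0x48 blk=18 s=2: L1-HIT | VC [36]
  [6] addr=0xa9 blk=42 s=2: MISS | VC [36, 18]
  [7] addr=0x72 blk=28 s=4: L1-HIT | VC [36, 18]
  [8] addr=0xc0 blk=48 s=0: MISS | VC [36, 18]
  [9] addr=0xb7 blk=45 s=5: MISS | VC [36, 18, 61]
  [10] addr=0x50 blk=20 s=4: MISS | VC [36, 18, 61, 28]
  [11] addr=0x91 blk=36 s=4: VC-HIT | VC [20, 18, 61, 28]
  [12] addr=0x43 blk=16 s=0: MISS | VC [20, 18, 61, 28, 48]
  [13] addr=0xc1 blk=48 s=0: VC-HIT | VC [20, 18, 61, 28, 16]
  [14] addr=0x4b blk=18 s=2: VC-HIT | VC [20, 42, 61, 28, 16]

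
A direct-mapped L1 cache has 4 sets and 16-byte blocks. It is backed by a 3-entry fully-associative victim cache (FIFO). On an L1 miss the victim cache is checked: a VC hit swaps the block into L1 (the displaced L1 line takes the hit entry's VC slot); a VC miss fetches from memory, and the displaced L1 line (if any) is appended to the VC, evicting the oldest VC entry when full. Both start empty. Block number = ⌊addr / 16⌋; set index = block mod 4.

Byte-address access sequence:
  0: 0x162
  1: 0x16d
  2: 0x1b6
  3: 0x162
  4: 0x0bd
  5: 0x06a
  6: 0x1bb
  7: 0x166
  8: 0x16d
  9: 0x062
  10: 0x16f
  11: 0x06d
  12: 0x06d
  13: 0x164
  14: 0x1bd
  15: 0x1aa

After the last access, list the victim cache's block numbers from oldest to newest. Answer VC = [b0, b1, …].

VC = [11, 6, 22]

0: 0x162 (blk 22, set 2) → MISS  vc=[]
1: 0x16d (blk 22, set 2) → L1-HIT  vc=[]
2: 0x1b6 (blk 27, set 3) → MISS  vc=[]
3: 0x162 (blk 22, set 2) → L1-HIT  vc=[]
4: 0xbd (blk 11, set 3) → MISS  vc=[27]
5: 0x6a (blk 6, set 2) → MISS  vc=[27, 22]
6: 0x1bb (blk 27, set 3) → VC-HIT  vc=[11, 22]
7: 0x166 (blk 22, set 2) → VC-HIT  vc=[11, 6]
8: 0x16d (blk 22, set 2) → L1-HIT  vc=[11, 6]
9: 0x62 (blk 6, set 2) → VC-HIT  vc=[11, 22]
10: 0x16f (blk 22, set 2) → VC-HIT  vc=[11, 6]
11: 0x6d (blk 6, set 2) → VC-HIT  vc=[11, 22]
12: 0x6d (blk 6, set 2) → L1-HIT  vc=[11, 22]
13: 0x164 (blk 22, set 2) → VC-HIT  vc=[11, 6]
14: 0x1bd (blk 27, set 3) → L1-HIT  vc=[11, 6]
15: 0x1aa (blk 26, set 2) → MISS  vc=[11, 6, 22]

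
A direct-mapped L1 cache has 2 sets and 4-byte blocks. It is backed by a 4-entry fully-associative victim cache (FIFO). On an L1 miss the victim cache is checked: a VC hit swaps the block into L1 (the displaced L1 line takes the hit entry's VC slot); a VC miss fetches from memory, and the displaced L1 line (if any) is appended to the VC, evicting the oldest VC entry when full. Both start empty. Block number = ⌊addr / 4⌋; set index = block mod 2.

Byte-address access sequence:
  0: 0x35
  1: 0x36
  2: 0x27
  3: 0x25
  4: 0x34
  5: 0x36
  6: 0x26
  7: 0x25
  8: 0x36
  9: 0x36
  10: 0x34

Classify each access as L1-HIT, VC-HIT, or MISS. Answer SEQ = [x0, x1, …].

0: 0x35 (blk 13, set 1) → MISS  vc=[]
1: 0x36 (blk 13, set 1) → L1-HIT  vc=[]
2: 0x27 (blk 9, set 1) → MISS  vc=[13]
3: 0x25 (blk 9, set 1) → L1-HIT  vc=[13]
4: 0x34 (blk 13, set 1) → VC-HIT  vc=[9]
5: 0x36 (blk 13, set 1) → L1-HIT  vc=[9]
6: 0x26 (blk 9, set 1) → VC-HIT  vc=[13]
7: 0x25 (blk 9, set 1) → L1-HIT  vc=[13]
8: 0x36 (blk 13, set 1) → VC-HIT  vc=[9]
9: 0x36 (blk 13, set 1) → L1-HIT  vc=[9]
10: 0x34 (blk 13, set 1) → L1-HIT  vc=[9]

SEQ = [MISS, L1-HIT, MISS, L1-HIT, VC-HIT, L1-HIT, VC-HIT, L1-HIT, VC-HIT, L1-HIT, L1-HIT]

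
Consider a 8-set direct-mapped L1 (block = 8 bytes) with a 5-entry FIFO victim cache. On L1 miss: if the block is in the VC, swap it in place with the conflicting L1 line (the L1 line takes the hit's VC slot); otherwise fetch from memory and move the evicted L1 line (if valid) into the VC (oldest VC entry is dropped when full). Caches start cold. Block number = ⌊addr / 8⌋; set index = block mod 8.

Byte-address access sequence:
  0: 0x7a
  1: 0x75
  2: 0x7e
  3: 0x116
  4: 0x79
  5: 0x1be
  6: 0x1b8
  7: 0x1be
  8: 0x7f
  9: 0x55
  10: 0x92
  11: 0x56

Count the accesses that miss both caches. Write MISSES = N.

MISSES = 6

#0 0x7a→b15/s7 MISS; vc=[]
#1 0x75→b14/s6 MISS; vc=[]
#2 0x7e→b15/s7 L1-HIT; vc=[]
#3 0x116→b34/s2 MISS; vc=[]
#4 0x79→b15/s7 L1-HIT; vc=[]
#5 0x1be→b55/s7 MISS; vc=[15]
#6 0x1b8→b55/s7 L1-HIT; vc=[15]
#7 0x1be→b55/s7 L1-HIT; vc=[15]
#8 0x7f→b15/s7 VC-HIT; vc=[55]
#9 0x55→b10/s2 MISS; vc=[55,34]
#10 0x92→b18/s2 MISS; vc=[55,34,10]
#11 0x56→b10/s2 VC-HIT; vc=[55,34,18]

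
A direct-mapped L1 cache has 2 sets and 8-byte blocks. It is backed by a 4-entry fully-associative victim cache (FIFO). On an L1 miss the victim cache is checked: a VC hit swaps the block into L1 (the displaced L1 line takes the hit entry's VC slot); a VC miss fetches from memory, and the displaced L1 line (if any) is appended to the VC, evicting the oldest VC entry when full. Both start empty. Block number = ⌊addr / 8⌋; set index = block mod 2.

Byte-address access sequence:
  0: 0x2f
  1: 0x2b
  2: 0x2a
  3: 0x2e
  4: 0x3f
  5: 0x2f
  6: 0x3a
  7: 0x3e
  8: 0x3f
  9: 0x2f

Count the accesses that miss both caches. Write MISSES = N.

#0 0x2f→b5/s1 MISS; vc=[]
#1 0x2b→b5/s1 L1-HIT; vc=[]
#2 0x2a→b5/s1 L1-HIT; vc=[]
#3 0x2e→b5/s1 L1-HIT; vc=[]
#4 0x3f→b7/s1 MISS; vc=[5]
#5 0x2f→b5/s1 VC-HIT; vc=[7]
#6 0x3a→b7/s1 VC-HIT; vc=[5]
#7 0x3e→b7/s1 L1-HIT; vc=[5]
#8 0x3f→b7/s1 L1-HIT; vc=[5]
#9 0x2f→b5/s1 VC-HIT; vc=[7]

MISSES = 2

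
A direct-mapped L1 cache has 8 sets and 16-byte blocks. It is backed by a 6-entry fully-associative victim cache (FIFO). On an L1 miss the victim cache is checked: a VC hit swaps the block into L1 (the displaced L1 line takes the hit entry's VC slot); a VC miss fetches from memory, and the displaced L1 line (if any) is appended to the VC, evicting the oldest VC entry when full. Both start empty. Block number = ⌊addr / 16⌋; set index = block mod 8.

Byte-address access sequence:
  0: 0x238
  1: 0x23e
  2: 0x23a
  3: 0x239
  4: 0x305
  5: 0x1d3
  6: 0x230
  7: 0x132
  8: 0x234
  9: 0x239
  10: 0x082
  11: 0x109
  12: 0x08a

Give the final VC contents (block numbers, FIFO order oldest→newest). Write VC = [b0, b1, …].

VC = [19, 48, 16]

  [0] addr=0x238 blk=35 s=3: MISS | VC []
  [1] addr=0x23e blk=35 s=3: L1-HIT | VC []
  [2] addr=0x23a blk=35 s=3: L1-HIT | VC []
  [3] addr=0x239 blk=35 s=3: L1-HIT | VC []
  [4] addr=0x305 blk=48 s=0: MISS | VC []
  [5] addr=0x1d3 blk=29 s=5: MISS | VC []
  [6] addr=0x230 blk=35 s=3: L1-HIT | VC []
  [7] addr=0x132 blk=19 s=3: MISS | VC [35]
  [8] addr=0x234 blk=35 s=3: VC-HIT | VC [19]
  [9] addr=0x239 blk=35 s=3: L1-HIT | VC [19]
  [10] addr=0x82 blk=8 s=0: MISS | VC [19, 48]
  [11] addr=0x109 blk=16 s=0: MISS | VC [19, 48, 8]
  [12] addr=0x8a blk=8 s=0: VC-HIT | VC [19, 48, 16]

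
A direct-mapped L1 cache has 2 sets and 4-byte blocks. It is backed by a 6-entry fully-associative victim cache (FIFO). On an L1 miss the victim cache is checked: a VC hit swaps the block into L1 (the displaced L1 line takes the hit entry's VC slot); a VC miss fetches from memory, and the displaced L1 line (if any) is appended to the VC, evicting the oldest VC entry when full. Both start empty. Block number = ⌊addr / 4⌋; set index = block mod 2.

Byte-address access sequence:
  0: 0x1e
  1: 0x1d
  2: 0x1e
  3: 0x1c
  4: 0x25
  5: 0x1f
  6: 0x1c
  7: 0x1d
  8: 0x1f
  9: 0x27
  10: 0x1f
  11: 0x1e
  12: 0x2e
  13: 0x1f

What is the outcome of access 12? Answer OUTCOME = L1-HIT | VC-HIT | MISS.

  [0] addr=0x1e blk=7 s=1: MISS | VC []
  [1] addr=0x1d blk=7 s=1: L1-HIT | VC []
  [2] addr=0x1e blk=7 s=1: L1-HIT | VC []
  [3] addr=0x1c blk=7 s=1: L1-HIT | VC []
  [4] addr=0x25 blk=9 s=1: MISS | VC [7]
  [5] addr=0x1f blk=7 s=1: VC-HIT | VC [9]
  [6] addr=0x1c blk=7 s=1: L1-HIT | VC [9]
  [7] addr=0x1d blk=7 s=1: L1-HIT | VC [9]
  [8] addr=0x1f blk=7 s=1: L1-HIT | VC [9]
  [9] addr=0x27 blk=9 s=1: VC-HIT | VC [7]
  [10] addr=0x1f blk=7 s=1: VC-HIT | VC [9]
  [11] addr=0x1e blk=7 s=1: L1-HIT | VC [9]
  [12] addr=0x2e blk=11 s=1: MISS | VC [9, 7]
  [13] addr=0x1f blk=7 s=1: VC-HIT | VC [9, 11]

OUTCOME = MISS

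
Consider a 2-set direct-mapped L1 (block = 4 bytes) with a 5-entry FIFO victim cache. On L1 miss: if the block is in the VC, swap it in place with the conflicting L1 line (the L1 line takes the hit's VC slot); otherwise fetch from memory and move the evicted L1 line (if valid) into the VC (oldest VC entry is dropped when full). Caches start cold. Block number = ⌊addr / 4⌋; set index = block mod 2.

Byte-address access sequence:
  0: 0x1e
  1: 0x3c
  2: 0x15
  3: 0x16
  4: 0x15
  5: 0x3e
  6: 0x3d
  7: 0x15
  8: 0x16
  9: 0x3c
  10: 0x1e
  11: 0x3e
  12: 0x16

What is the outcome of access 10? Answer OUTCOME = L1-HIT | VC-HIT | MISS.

OUTCOME = VC-HIT

  [0] addr=0x1e blk=7 s=1: MISS | VC []
  [1] addr=0x3c blk=15 s=1: MISS | VC [7]
  [2] addr=0x15 blk=5 s=1: MISS | VC [7, 15]
  [3] addr=0x16 blk=5 s=1: L1-HIT | VC [7, 15]
  [4] addr=0x15 blk=5 s=1: L1-HIT | VC [7, 15]
  [5] addr=0x3e blk=15 s=1: VC-HIT | VC [7, 5]
  [6] addr=0x3d blk=15 s=1: L1-HIT | VC [7, 5]
  [7] addr=0x15 blk=5 s=1: VC-HIT | VC [7, 15]
  [8] addr=0x16 blk=5 s=1: L1-HIT | VC [7, 15]
  [9] addr=0x3c blk=15 s=1: VC-HIT | VC [7, 5]
  [10] addr=0x1e blk=7 s=1: VC-HIT | VC [15, 5]
  [11] addr=0x3e blk=15 s=1: VC-HIT | VC [7, 5]
  [12] addr=0x16 blk=5 s=1: VC-HIT | VC [7, 15]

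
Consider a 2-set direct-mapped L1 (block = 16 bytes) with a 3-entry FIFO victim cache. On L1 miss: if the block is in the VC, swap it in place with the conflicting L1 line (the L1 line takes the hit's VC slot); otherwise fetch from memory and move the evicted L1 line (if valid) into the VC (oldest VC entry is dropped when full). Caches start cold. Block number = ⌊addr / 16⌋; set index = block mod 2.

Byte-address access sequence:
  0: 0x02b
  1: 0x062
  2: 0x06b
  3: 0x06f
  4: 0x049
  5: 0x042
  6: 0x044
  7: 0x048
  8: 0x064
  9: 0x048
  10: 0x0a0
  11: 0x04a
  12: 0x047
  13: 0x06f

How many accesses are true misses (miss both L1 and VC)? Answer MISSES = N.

MISSES = 4

#0 0x2b→b2/s0 MISS; vc=[]
#1 0x62→b6/s0 MISS; vc=[2]
#2 0x6b→b6/s0 L1-HIT; vc=[2]
#3 0x6f→b6/s0 L1-HIT; vc=[2]
#4 0x49→b4/s0 MISS; vc=[2,6]
#5 0x42→b4/s0 L1-HIT; vc=[2,6]
#6 0x44→b4/s0 L1-HIT; vc=[2,6]
#7 0x48→b4/s0 L1-HIT; vc=[2,6]
#8 0x64→b6/s0 VC-HIT; vc=[2,4]
#9 0x48→b4/s0 VC-HIT; vc=[2,6]
#10 0xa0→b10/s0 MISS; vc=[2,6,4]
#11 0x4a→b4/s0 VC-HIT; vc=[2,6,10]
#12 0x47→b4/s0 L1-HIT; vc=[2,6,10]
#13 0x6f→b6/s0 VC-HIT; vc=[2,4,10]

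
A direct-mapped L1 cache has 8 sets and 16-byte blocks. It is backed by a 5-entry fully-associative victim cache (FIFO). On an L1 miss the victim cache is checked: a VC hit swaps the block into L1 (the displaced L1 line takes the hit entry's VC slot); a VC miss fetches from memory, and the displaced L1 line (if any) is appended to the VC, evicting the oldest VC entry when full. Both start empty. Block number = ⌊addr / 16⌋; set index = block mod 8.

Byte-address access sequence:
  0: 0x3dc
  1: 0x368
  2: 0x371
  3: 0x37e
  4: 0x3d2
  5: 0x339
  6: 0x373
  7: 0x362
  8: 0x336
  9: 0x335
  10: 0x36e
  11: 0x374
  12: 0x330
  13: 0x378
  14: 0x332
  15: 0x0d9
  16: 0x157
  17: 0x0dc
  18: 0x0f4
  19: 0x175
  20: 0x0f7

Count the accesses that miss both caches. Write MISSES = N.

MISSES = 8

#0 0x3dc→b61/s5 MISS; vc=[]
#1 0x368→b54/s6 MISS; vc=[]
#2 0x371→b55/s7 MISS; vc=[]
#3 0x37e→b55/s7 L1-HIT; vc=[]
#4 0x3d2→b61/s5 L1-HIT; vc=[]
#5 0x339→b51/s3 MISS; vc=[]
#6 0x373→b55/s7 L1-HIT; vc=[]
#7 0x362→b54/s6 L1-HIT; vc=[]
#8 0x336→b51/s3 L1-HIT; vc=[]
#9 0x335→b51/s3 L1-HIT; vc=[]
#10 0x36e→b54/s6 L1-HIT; vc=[]
#11 0x374→b55/s7 L1-HIT; vc=[]
#12 0x330→b51/s3 L1-HIT; vc=[]
#13 0x378→b55/s7 L1-HIT; vc=[]
#14 0x332→b51/s3 L1-HIT; vc=[]
#15 0xd9→b13/s5 MISS; vc=[61]
#16 0x157→b21/s5 MISS; vc=[61,13]
#17 0xdc→b13/s5 VC-HIT; vc=[61,21]
#18 0xf4→b15/s7 MISS; vc=[61,21,55]
#19 0x175→b23/s7 MISS; vc=[61,21,55,15]
#20 0xf7→b15/s7 VC-HIT; vc=[61,21,55,23]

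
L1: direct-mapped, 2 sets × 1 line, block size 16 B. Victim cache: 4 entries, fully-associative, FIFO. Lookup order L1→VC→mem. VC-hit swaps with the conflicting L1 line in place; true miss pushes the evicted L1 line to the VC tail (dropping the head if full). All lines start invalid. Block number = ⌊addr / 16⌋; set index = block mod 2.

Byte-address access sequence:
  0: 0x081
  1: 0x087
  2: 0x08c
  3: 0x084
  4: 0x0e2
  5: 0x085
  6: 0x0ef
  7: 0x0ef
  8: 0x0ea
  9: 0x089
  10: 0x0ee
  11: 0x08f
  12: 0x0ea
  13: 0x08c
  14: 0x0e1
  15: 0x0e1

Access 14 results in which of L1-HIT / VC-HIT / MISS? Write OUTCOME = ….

OUTCOME = VC-HIT

  [0] addr=0x81 blk=8 s=0: MISS | VC []
  [1] addr=0x87 blk=8 s=0: L1-HIT | VC []
  [2] addr=0x8c blk=8 s=0: L1-HIT | VC []
  [3] addr=0x84 blk=8 s=0: L1-HIT | VC []
  [4] addr=0xe2 blk=14 s=0: MISS | VC [8]
  [5] addr=0x85 blk=8 s=0: VC-HIT | VC [14]
  [6] addr=0xef blk=14 s=0: VC-HIT | VC [8]
  [7] addr=0xef blk=14 s=0: L1-HIT | VC [8]
  [8] addr=0xea blk=14 s=0: L1-HIT | VC [8]
  [9] addr=0x89 blk=8 s=0: VC-HIT | VC [14]
  [10] addr=0xee blk=14 s=0: VC-HIT | VC [8]
  [11] addr=0x8f blk=8 s=0: VC-HIT | VC [14]
  [12] addr=0xea blk=14 s=0: VC-HIT | VC [8]
  [13] addr=0x8c blk=8 s=0: VC-HIT | VC [14]
  [14] addr=0xe1 blk=14 s=0: VC-HIT | VC [8]
  [15] addr=0xe1 blk=14 s=0: L1-HIT | VC [8]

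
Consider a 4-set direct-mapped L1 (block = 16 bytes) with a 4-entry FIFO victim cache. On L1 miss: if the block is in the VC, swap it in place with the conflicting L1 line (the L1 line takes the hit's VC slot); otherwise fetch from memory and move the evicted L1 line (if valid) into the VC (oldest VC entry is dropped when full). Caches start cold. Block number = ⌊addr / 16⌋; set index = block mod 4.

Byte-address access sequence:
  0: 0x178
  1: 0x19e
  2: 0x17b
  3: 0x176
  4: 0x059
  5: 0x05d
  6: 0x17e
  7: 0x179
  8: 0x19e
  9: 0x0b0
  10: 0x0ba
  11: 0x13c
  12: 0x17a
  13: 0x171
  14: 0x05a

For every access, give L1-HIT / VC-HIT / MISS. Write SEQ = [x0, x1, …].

0: 0x178 (blk 23, set 3) → MISS  vc=[]
1: 0x19e (blk 25, set 1) → MISS  vc=[]
2: 0x17b (blk 23, set 3) → L1-HIT  vc=[]
3: 0x176 (blk 23, set 3) → L1-HIT  vc=[]
4: 0x59 (blk 5, set 1) → MISS  vc=[25]
5: 0x5d (blk 5, set 1) → L1-HIT  vc=[25]
6: 0x17e (blk 23, set 3) → L1-HIT  vc=[25]
7: 0x179 (blk 23, set 3) → L1-HIT  vc=[25]
8: 0x19e (blk 25, set 1) → VC-HIT  vc=[5]
9: 0xb0 (blk 11, set 3) → MISS  vc=[5, 23]
10: 0xba (blk 11, set 3) → L1-HIT  vc=[5, 23]
11: 0x13c (blk 19, set 3) → MISS  vc=[5, 23, 11]
12: 0x17a (blk 23, set 3) → VC-HIT  vc=[5, 19, 11]
13: 0x171 (blk 23, set 3) → L1-HIT  vc=[5, 19, 11]
14: 0x5a (blk 5, set 1) → VC-HIT  vc=[25, 19, 11]

SEQ = [MISS, MISS, L1-HIT, L1-HIT, MISS, L1-HIT, L1-HIT, L1-HIT, VC-HIT, MISS, L1-HIT, MISS, VC-HIT, L1-HIT, VC-HIT]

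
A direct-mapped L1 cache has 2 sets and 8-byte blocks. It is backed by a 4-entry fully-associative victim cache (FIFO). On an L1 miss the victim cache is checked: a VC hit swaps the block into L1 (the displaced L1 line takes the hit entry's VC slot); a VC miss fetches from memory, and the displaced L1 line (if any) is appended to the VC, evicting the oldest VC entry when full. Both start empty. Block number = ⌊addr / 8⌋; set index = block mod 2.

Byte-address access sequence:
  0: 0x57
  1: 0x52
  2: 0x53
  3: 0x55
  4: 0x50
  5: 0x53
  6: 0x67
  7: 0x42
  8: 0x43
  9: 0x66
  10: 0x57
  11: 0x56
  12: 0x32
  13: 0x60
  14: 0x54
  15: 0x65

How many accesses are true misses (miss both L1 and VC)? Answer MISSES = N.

MISSES = 4

  [0] addr=0x57 blk=10 s=0: MISS | VC []
  [1] addr=0x52 blk=10 s=0: L1-HIT | VC []
  [2] addr=0x53 blk=10 s=0: L1-HIT | VC []
  [3] addr=0x55 blk=10 s=0: L1-HIT | VC []
  [4] addr=0x50 blk=10 s=0: L1-HIT | VC []
  [5] addr=0x53 blk=10 s=0: L1-HIT | VC []
  [6] addr=0x67 blk=12 s=0: MISS | VC [10]
  [7] addr=0x42 blk=8 s=0: MISS | VC [10, 12]
  [8] addr=0x43 blk=8 s=0: L1-HIT | VC [10, 12]
  [9] addr=0x66 blk=12 s=0: VC-HIT | VC [10, 8]
  [10] addr=0x57 blk=10 s=0: VC-HIT | VC [12, 8]
  [11] addr=0x56 blk=10 s=0: L1-HIT | VC [12, 8]
  [12] addr=0x32 blk=6 s=0: MISS | VC [12, 8, 10]
  [13] addr=0x60 blk=12 s=0: VC-HIT | VC [6, 8, 10]
  [14] addr=0x54 blk=10 s=0: VC-HIT | VC [6, 8, 12]
  [15] addr=0x65 blk=12 s=0: VC-HIT | VC [6, 8, 10]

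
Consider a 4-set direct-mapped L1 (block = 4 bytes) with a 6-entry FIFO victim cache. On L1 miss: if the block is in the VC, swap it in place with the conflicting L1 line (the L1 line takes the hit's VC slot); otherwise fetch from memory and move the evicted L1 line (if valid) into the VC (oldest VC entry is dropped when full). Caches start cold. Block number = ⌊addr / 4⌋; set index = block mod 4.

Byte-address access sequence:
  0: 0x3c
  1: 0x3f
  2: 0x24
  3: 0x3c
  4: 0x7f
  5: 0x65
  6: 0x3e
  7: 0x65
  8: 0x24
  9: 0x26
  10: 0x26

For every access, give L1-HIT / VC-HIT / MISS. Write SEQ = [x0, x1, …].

#0 0x3c→b15/s3 MISS; vc=[]
#1 0x3f→b15/s3 L1-HIT; vc=[]
#2 0x24→b9/s1 MISS; vc=[]
#3 0x3c→b15/s3 L1-HIT; vc=[]
#4 0x7f→b31/s3 MISS; vc=[15]
#5 0x65→b25/s1 MISS; vc=[15,9]
#6 0x3e→b15/s3 VC-HIT; vc=[31,9]
#7 0x65→b25/s1 L1-HIT; vc=[31,9]
#8 0x24→b9/s1 VC-HIT; vc=[31,25]
#9 0x26→b9/s1 L1-HIT; vc=[31,25]
#10 0x26→b9/s1 L1-HIT; vc=[31,25]

SEQ = [MISS, L1-HIT, MISS, L1-HIT, MISS, MISS, VC-HIT, L1-HIT, VC-HIT, L1-HIT, L1-HIT]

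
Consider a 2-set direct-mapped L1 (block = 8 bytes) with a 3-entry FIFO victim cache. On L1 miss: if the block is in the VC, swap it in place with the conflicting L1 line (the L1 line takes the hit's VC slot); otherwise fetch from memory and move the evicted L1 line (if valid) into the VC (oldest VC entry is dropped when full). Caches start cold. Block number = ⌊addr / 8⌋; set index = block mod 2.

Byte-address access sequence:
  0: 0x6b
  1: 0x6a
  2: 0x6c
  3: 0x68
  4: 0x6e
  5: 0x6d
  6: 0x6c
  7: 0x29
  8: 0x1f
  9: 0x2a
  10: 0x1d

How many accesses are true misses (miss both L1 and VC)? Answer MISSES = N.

MISSES = 3

#0 0x6b→b13/s1 MISS; vc=[]
#1 0x6a→b13/s1 L1-HIT; vc=[]
#2 0x6c→b13/s1 L1-HIT; vc=[]
#3 0x68→b13/s1 L1-HIT; vc=[]
#4 0x6e→b13/s1 L1-HIT; vc=[]
#5 0x6d→b13/s1 L1-HIT; vc=[]
#6 0x6c→b13/s1 L1-HIT; vc=[]
#7 0x29→b5/s1 MISS; vc=[13]
#8 0x1f→b3/s1 MISS; vc=[13,5]
#9 0x2a→b5/s1 VC-HIT; vc=[13,3]
#10 0x1d→b3/s1 VC-HIT; vc=[13,5]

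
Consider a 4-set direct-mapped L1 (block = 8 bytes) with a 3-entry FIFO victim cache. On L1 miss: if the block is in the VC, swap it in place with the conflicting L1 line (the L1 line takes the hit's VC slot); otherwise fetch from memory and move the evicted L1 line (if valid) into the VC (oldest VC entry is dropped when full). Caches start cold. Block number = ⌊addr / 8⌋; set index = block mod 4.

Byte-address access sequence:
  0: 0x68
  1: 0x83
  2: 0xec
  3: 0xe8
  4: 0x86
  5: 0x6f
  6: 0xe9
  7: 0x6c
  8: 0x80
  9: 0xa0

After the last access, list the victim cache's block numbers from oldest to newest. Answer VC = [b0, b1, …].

#0 0x68→b13/s1 MISS; vc=[]
#1 0x83→b16/s0 MISS; vc=[]
#2 0xec→b29/s1 MISS; vc=[13]
#3 0xe8→b29/s1 L1-HIT; vc=[13]
#4 0x86→b16/s0 L1-HIT; vc=[13]
#5 0x6f→b13/s1 VC-HIT; vc=[29]
#6 0xe9→b29/s1 VC-HIT; vc=[13]
#7 0x6c→b13/s1 VC-HIT; vc=[29]
#8 0x80→b16/s0 L1-HIT; vc=[29]
#9 0xa0→b20/s0 MISS; vc=[29,16]

VC = [29, 16]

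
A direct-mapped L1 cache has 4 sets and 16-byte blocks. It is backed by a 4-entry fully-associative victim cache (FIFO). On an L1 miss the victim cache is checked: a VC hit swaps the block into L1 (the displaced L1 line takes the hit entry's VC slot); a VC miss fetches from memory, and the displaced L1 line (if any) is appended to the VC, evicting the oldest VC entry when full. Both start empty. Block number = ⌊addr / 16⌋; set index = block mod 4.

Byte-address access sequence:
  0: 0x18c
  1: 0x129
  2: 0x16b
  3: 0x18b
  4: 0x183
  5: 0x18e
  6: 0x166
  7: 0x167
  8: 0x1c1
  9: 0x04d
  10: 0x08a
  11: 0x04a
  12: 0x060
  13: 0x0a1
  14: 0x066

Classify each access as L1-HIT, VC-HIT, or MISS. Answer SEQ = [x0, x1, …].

SEQ = [MISS, MISS, MISS, L1-HIT, L1-HIT, L1-HIT, L1-HIT, L1-HIT, MISS, MISS, MISS, VC-HIT, MISS, MISS, VC-HIT]

#0 0x18c→b24/s0 MISS; vc=[]
#1 0x129→b18/s2 MISS; vc=[]
#2 0x16b→b22/s2 MISS; vc=[18]
#3 0x18b→b24/s0 L1-HIT; vc=[18]
#4 0x183→b24/s0 L1-HIT; vc=[18]
#5 0x18e→b24/s0 L1-HIT; vc=[18]
#6 0x166→b22/s2 L1-HIT; vc=[18]
#7 0x167→b22/s2 L1-HIT; vc=[18]
#8 0x1c1→b28/s0 MISS; vc=[18,24]
#9 0x4d→b4/s0 MISS; vc=[18,24,28]
#10 0x8a→b8/s0 MISS; vc=[18,24,28,4]
#11 0x4a→b4/s0 VC-HIT; vc=[18,24,28,8]
#12 0x60→b6/s2 MISS; vc=[24,28,8,22]
#13 0xa1→b10/s2 MISS; vc=[28,8,22,6]
#14 0x66→b6/s2 VC-HIT; vc=[28,8,22,10]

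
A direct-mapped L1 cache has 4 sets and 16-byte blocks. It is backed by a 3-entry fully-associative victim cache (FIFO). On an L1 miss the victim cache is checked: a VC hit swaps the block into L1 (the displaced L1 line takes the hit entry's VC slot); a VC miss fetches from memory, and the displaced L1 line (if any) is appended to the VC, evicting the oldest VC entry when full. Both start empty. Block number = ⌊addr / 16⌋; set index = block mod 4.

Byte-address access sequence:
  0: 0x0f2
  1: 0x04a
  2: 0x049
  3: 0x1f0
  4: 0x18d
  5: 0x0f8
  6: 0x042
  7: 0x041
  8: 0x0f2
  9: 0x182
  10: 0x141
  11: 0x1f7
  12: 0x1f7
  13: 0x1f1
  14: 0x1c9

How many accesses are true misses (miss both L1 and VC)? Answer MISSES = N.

  [0] addr=0xf2 blk=15 s=3: MISS | VC []
  [1] addr=0x4a blk=4 s=0: MISS | VC []
  [2] addr=0x49 blk=4 s=0: L1-HIT | VC []
  [3] addr=0x1f0 blk=31 s=3: MISS | VC [15]
  [4] addr=0x18d blk=24 s=0: MISS | VC [15, 4]
  [5] addr=0xf8 blk=15 s=3: VC-HIT | VC [31, 4]
  [6] addr=0x42 blk=4 s=0: VC-HIT | VC [31, 24]
  [7] addr=0x41 blk=4 s=0: L1-HIT | VC [31, 24]
  [8] addr=0xf2 blk=15 s=3: L1-HIT | VC [31, 24]
  [9] addr=0x182 blk=24 s=0: VC-HIT | VC [31, 4]
  [10] addr=0x141 blk=20 s=0: MISS | VC [31, 4, 24]
  [11] addr=0x1f7 blk=31 s=3: VC-HIT | VC [15, 4, 24]
  [12] addr=0x1f7 blk=31 s=3: L1-HIT | VC [15, 4, 24]
  [13] addr=0x1f1 blk=31 s=3: L1-HIT | VC [15, 4, 24]
  [14] addr=0x1c9 blk=28 s=0: MISS | VC [4, 24, 20]

MISSES = 6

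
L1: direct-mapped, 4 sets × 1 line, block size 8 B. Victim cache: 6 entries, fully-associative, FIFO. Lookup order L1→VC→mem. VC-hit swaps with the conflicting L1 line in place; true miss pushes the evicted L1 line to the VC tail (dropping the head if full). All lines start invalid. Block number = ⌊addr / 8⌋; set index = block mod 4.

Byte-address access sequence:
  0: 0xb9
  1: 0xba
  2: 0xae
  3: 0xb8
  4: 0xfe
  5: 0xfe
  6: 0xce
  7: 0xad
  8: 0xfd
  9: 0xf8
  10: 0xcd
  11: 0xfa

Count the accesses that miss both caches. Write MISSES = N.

#0 0xb9→b23/s3 MISS; vc=[]
#1 0xba→b23/s3 L1-HIT; vc=[]
#2 0xae→b21/s1 MISS; vc=[]
#3 0xb8→b23/s3 L1-HIT; vc=[]
#4 0xfe→b31/s3 MISS; vc=[23]
#5 0xfe→b31/s3 L1-HIT; vc=[23]
#6 0xce→b25/s1 MISS; vc=[23,21]
#7 0xad→b21/s1 VC-HIT; vc=[23,25]
#8 0xfd→b31/s3 L1-HIT; vc=[23,25]
#9 0xf8→b31/s3 L1-HIT; vc=[23,25]
#10 0xcd→b25/s1 VC-HIT; vc=[23,21]
#11 0xfa→b31/s3 L1-HIT; vc=[23,21]

MISSES = 4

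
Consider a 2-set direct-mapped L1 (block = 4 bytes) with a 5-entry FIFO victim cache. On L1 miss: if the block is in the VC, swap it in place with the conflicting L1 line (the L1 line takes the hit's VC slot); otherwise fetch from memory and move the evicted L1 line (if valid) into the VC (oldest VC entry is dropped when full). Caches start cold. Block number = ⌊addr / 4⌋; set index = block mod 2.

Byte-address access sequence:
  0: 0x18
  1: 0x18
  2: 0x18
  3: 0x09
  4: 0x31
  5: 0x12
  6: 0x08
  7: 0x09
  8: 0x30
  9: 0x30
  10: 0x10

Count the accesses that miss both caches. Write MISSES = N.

0: 0x18 (blk 6, set 0) → MISS  vc=[]
1: 0x18 (blk 6, set 0) → L1-HIT  vc=[]
2: 0x18 (blk 6, set 0) → L1-HIT  vc=[]
3: 0x9 (blk 2, set 0) → MISS  vc=[6]
4: 0x31 (blk 12, set 0) → MISS  vc=[6, 2]
5: 0x12 (blk 4, set 0) → MISS  vc=[6, 2, 12]
6: 0x8 (blk 2, set 0) → VC-HIT  vc=[6, 4, 12]
7: 0x9 (blk 2, set 0) → L1-HIT  vc=[6, 4, 12]
8: 0x30 (blk 12, set 0) → VC-HIT  vc=[6, 4, 2]
9: 0x30 (blk 12, set 0) → L1-HIT  vc=[6, 4, 2]
10: 0x10 (blk 4, set 0) → VC-HIT  vc=[6, 12, 2]

MISSES = 4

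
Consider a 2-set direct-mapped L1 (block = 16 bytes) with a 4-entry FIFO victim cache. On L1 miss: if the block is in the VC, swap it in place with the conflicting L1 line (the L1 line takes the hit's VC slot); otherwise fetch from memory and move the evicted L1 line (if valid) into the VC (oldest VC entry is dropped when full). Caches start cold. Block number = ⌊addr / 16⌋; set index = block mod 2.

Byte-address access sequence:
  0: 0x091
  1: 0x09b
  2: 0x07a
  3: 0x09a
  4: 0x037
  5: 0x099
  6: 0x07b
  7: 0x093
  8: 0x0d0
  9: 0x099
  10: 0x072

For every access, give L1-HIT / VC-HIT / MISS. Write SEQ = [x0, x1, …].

  [0] addr=0x91 blk=9 s=1: MISS | VC []
  [1] addr=0x9b blk=9 s=1: L1-HIT | VC []
  [2] addr=0x7a blk=7 s=1: MISS | VC [9]
  [3] addr=0x9a blk=9 s=1: VC-HIT | VC [7]
  [4] addr=0x37 blk=3 s=1: MISS | VC [7, 9]
  [5] addr=0x99 blk=9 s=1: VC-HIT | VC [7, 3]
  [6] addr=0x7b blk=7 s=1: VC-HIT | VC [9, 3]
  [7] addr=0x93 blk=9 s=1: VC-HIT | VC [7, 3]
  [8] addr=0xd0 blk=13 s=1: MISS | VC [7, 3, 9]
  [9] addr=0x99 blk=9 s=1: VC-HIT | VC [7, 3, 13]
  [10] addr=0x72 blk=7 s=1: VC-HIT | VC [9, 3, 13]

SEQ = [MISS, L1-HIT, MISS, VC-HIT, MISS, VC-HIT, VC-HIT, VC-HIT, MISS, VC-HIT, VC-HIT]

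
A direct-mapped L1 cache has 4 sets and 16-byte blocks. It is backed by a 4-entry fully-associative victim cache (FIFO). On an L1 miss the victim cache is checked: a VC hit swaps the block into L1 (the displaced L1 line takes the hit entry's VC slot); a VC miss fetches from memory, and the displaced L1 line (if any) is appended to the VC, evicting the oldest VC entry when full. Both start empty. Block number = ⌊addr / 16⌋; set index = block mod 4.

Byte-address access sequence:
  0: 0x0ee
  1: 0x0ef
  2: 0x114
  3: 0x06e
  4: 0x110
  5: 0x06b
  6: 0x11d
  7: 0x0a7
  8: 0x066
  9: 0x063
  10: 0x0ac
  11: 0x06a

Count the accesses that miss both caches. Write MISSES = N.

MISSES = 4

#0 0xee→b14/s2 MISS; vc=[]
#1 0xef→b14/s2 L1-HIT; vc=[]
#2 0x114→b17/s1 MISS; vc=[]
#3 0x6e→b6/s2 MISS; vc=[14]
#4 0x110→b17/s1 L1-HIT; vc=[14]
#5 0x6b→b6/s2 L1-HIT; vc=[14]
#6 0x11d→b17/s1 L1-HIT; vc=[14]
#7 0xa7→b10/s2 MISS; vc=[14,6]
#8 0x66→b6/s2 VC-HIT; vc=[14,10]
#9 0x63→b6/s2 L1-HIT; vc=[14,10]
#10 0xac→b10/s2 VC-HIT; vc=[14,6]
#11 0x6a→b6/s2 VC-HIT; vc=[14,10]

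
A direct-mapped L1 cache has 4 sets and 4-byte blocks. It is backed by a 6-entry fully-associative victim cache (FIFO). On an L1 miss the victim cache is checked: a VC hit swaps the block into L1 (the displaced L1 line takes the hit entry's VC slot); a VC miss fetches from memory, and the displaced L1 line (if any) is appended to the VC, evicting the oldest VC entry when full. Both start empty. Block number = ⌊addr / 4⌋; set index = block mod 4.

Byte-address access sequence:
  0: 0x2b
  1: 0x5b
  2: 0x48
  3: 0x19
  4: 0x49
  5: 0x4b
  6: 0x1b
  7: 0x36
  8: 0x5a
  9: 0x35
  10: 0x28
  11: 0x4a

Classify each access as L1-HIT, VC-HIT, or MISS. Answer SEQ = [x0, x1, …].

SEQ = [MISS, MISS, MISS, MISS, VC-HIT, L1-HIT, VC-HIT, MISS, VC-HIT, L1-HIT, VC-HIT, VC-HIT]

  [0] addr=0x2b blk=10 s=2: MISS | VC []
  [1] addr=0x5b blk=22 s=2: MISS | VC [10]
  [2] addr=0x48 blk=18 s=2: MISS | VC [10, 22]
  [3] addr=0x19 blk=6 s=2: MISS | VC [10, 22, 18]
  [4] addr=0x49 blk=18 s=2: VC-HIT | VC [10, 22, 6]
  [5] addr=0x4b blk=18 s=2: L1-HIT | VC [10, 22, 6]
  [6] addr=0x1b blk=6 s=2: VC-HIT | VC [10, 22, 18]
  [7] addr=0x36 blk=13 s=1: MISS | VC [10, 22, 18]
  [8] addr=0x5a blk=22 s=2: VC-HIT | VC [10, 6, 18]
  [9] addr=0x35 blk=13 s=1: L1-HIT | VC [10, 6, 18]
  [10] addr=0x28 blk=10 s=2: VC-HIT | VC [22, 6, 18]
  [11] addr=0x4a blk=18 s=2: VC-HIT | VC [22, 6, 10]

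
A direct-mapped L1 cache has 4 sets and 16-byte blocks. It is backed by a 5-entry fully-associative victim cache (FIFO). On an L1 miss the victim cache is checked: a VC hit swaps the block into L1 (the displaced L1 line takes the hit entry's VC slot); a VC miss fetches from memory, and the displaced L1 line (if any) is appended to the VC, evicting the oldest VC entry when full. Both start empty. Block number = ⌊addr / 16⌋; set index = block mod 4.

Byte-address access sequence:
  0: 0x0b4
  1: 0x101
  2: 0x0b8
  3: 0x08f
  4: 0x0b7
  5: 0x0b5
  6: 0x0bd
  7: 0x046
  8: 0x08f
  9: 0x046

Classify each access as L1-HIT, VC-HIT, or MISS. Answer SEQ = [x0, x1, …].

SEQ = [MISS, MISS, L1-HIT, MISS, L1-HIT, L1-HIT, L1-HIT, MISS, VC-HIT, VC-HIT]

  [0] addr=0xb4 blk=11 s=3: MISS | VC []
  [1] addr=0x101 blk=16 s=0: MISS | VC []
  [2] addr=0xb8 blk=11 s=3: L1-HIT | VC []
  [3] addr=0x8f blk=8 s=0: MISS | VC [16]
  [4] addr=0xb7 blk=11 s=3: L1-HIT | VC [16]
  [5] addr=0xb5 blk=11 s=3: L1-HIT | VC [16]
  [6] addr=0xbd blk=11 s=3: L1-HIT | VC [16]
  [7] addr=0x46 blk=4 s=0: MISS | VC [16, 8]
  [8] addr=0x8f blk=8 s=0: VC-HIT | VC [16, 4]
  [9] addr=0x46 blk=4 s=0: VC-HIT | VC [16, 8]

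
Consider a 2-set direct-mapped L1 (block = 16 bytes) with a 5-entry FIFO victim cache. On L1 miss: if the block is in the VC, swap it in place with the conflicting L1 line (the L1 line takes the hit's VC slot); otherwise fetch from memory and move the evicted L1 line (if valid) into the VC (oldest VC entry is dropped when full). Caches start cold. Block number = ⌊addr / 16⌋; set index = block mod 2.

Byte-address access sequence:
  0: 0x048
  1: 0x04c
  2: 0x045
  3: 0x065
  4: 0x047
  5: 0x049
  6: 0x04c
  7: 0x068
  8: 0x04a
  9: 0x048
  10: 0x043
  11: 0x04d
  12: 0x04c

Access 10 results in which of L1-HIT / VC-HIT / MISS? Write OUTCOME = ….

OUTCOME = L1-HIT

0: 0x48 (blk 4, set 0) → MISS  vc=[]
1: 0x4c (blk 4, set 0) → L1-HIT  vc=[]
2: 0x45 (blk 4, set 0) → L1-HIT  vc=[]
3: 0x65 (blk 6, set 0) → MISS  vc=[4]
4: 0x47 (blk 4, set 0) → VC-HIT  vc=[6]
5: 0x49 (blk 4, set 0) → L1-HIT  vc=[6]
6: 0x4c (blk 4, set 0) → L1-HIT  vc=[6]
7: 0x68 (blk 6, set 0) → VC-HIT  vc=[4]
8: 0x4a (blk 4, set 0) → VC-HIT  vc=[6]
9: 0x48 (blk 4, set 0) → L1-HIT  vc=[6]
10: 0x43 (blk 4, set 0) → L1-HIT  vc=[6]
11: 0x4d (blk 4, set 0) → L1-HIT  vc=[6]
12: 0x4c (blk 4, set 0) → L1-HIT  vc=[6]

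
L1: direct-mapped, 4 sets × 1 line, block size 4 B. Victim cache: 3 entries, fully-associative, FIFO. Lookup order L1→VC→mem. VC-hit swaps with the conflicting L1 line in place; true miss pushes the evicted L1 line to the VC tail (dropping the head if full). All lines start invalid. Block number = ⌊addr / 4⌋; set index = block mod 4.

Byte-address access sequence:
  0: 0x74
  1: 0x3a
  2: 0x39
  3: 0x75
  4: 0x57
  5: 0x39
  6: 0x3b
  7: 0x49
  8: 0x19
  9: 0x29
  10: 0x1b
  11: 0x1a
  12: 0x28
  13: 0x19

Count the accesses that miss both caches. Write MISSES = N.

MISSES = 6

#0 0x74→b29/s1 MISS; vc=[]
#1 0x3a→b14/s2 MISS; vc=[]
#2 0x39→b14/s2 L1-HIT; vc=[]
#3 0x75→b29/s1 L1-HIT; vc=[]
#4 0x57→b21/s1 MISS; vc=[29]
#5 0x39→b14/s2 L1-HIT; vc=[29]
#6 0x3b→b14/s2 L1-HIT; vc=[29]
#7 0x49→b18/s2 MISS; vc=[29,14]
#8 0x19→b6/s2 MISS; vc=[29,14,18]
#9 0x29→b10/s2 MISS; vc=[14,18,6]
#10 0x1b→b6/s2 VC-HIT; vc=[14,18,10]
#11 0x1a→b6/s2 L1-HIT; vc=[14,18,10]
#12 0x28→b10/s2 VC-HIT; vc=[14,18,6]
#13 0x19→b6/s2 VC-HIT; vc=[14,18,10]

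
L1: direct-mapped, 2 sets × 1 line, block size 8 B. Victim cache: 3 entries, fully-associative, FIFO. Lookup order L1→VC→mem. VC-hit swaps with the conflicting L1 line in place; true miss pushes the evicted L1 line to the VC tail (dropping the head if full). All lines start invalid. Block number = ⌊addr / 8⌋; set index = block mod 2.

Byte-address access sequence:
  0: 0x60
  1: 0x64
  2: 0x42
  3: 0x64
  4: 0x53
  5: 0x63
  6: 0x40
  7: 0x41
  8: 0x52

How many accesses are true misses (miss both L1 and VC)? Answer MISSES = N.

  [0] addr=0x60 blk=12 s=0: MISS | VC []
  [1] addr=0x64 blk=12 s=0: L1-HIT | VC []
  [2] addr=0x42 blk=8 s=0: MISS | VC [12]
  [3] addr=0x64 blk=12 s=0: VC-HIT | VC [8]
  [4] addr=0x53 blk=10 s=0: MISS | VC [8, 12]
  [5] addr=0x63 blk=12 s=0: VC-HIT | VC [8, 10]
  [6] addr=0x40 blk=8 s=0: VC-HIT | VC [12, 10]
  [7] addr=0x41 blk=8 s=0: L1-HIT | VC [12, 10]
  [8] addr=0x52 blk=10 s=0: VC-HIT | VC [12, 8]

MISSES = 3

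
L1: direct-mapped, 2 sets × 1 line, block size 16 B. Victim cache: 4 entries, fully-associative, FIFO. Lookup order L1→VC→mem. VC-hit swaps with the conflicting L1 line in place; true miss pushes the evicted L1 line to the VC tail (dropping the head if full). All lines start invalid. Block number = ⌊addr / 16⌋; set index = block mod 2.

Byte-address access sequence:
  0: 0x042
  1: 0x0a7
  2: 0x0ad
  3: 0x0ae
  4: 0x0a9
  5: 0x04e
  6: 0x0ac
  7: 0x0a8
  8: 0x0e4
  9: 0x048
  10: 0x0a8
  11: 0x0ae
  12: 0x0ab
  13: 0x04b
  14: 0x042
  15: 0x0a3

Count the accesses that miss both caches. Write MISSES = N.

MISSES = 3

  [0] addr=0x42 blk=4 s=0: MISS | VC []
  [1] addr=0xa7 blk=10 s=0: MISS | VC [4]
  [2] addr=0xad blk=10 s=0: L1-HIT | VC [4]
  [3] addr=0xae blk=10 s=0: L1-HIT | VC [4]
  [4] addr=0xa9 blk=10 s=0: L1-HIT | VC [4]
  [5] addr=0x4e blk=4 s=0: VC-HIT | VC [10]
  [6] addr=0xac blk=10 s=0: VC-HIT | VC [4]
  [7] addr=0xa8 blk=10 s=0: L1-HIT | VC [4]
  [8] addr=0xe4 blk=14 s=0: MISS | VC [4, 10]
  [9] addr=0x48 blk=4 s=0: VC-HIT | VC [14, 10]
  [10] addr=0xa8 blk=10 s=0: VC-HIT | VC [14, 4]
  [11] addr=0xae blk=10 s=0: L1-HIT | VC [14, 4]
  [12] addr=0xab blk=10 s=0: L1-HIT | VC [14, 4]
  [13] addr=0x4b blk=4 s=0: VC-HIT | VC [14, 10]
  [14] addr=0x42 blk=4 s=0: L1-HIT | VC [14, 10]
  [15] addr=0xa3 blk=10 s=0: VC-HIT | VC [14, 4]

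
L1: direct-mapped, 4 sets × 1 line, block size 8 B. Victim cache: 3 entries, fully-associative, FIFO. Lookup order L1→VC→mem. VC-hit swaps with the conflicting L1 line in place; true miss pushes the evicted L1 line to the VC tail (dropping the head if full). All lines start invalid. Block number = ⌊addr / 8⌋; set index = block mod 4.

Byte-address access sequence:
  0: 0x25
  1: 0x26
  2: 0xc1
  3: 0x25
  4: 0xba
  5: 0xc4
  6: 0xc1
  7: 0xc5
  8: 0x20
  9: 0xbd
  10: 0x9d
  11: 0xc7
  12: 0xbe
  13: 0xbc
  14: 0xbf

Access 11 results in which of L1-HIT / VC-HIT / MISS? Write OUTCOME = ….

OUTCOME = VC-HIT

  [0] addr=0x25 blk=4 s=0: MISS | VC []
  [1] addr=0x26 blk=4 s=0: L1-HIT | VC []
  [2] addr=0xc1 blk=24 s=0: MISS | VC [4]
  [3] addr=0x25 blk=4 s=0: VC-HIT | VC [24]
  [4] addr=0xba blk=23 s=3: MISS | VC [24]
  [5] addr=0xc4 blk=24 s=0: VC-HIT | VC [4]
  [6] addr=0xc1 blk=24 s=0: L1-HIT | VC [4]
  [7] addr=0xc5 blk=24 s=0: L1-HIT | VC [4]
  [8] addr=0x20 blk=4 s=0: VC-HIT | VC [24]
  [9] addr=0xbd blk=23 s=3: L1-HIT | VC [24]
  [10] addr=0x9d blk=19 s=3: MISS | VC [24, 23]
  [11] addr=0xc7 blk=24 s=0: VC-HIT | VC [4, 23]
  [12] addr=0xbe blk=23 s=3: VC-HIT | VC [4, 19]
  [13] addr=0xbc blk=23 s=3: L1-HIT | VC [4, 19]
  [14] addr=0xbf blk=23 s=3: L1-HIT | VC [4, 19]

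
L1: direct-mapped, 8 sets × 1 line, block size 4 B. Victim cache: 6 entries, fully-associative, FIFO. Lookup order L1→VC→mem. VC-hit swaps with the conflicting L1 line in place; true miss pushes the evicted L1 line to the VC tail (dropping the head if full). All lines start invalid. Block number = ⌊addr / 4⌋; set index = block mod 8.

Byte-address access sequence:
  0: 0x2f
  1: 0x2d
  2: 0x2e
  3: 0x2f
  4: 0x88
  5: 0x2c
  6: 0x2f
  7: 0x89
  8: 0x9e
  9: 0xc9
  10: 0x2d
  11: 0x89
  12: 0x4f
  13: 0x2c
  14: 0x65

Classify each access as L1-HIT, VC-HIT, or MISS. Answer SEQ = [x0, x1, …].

SEQ = [MISS, L1-HIT, L1-HIT, L1-HIT, MISS, L1-HIT, L1-HIT, L1-HIT, MISS, MISS, L1-HIT, VC-HIT, MISS, VC-HIT, MISS]

#0 0x2f→b11/s3 MISS; vc=[]
#1 0x2d→b11/s3 L1-HIT; vc=[]
#2 0x2e→b11/s3 L1-HIT; vc=[]
#3 0x2f→b11/s3 L1-HIT; vc=[]
#4 0x88→b34/s2 MISS; vc=[]
#5 0x2c→b11/s3 L1-HIT; vc=[]
#6 0x2f→b11/s3 L1-HIT; vc=[]
#7 0x89→b34/s2 L1-HIT; vc=[]
#8 0x9e→b39/s7 MISS; vc=[]
#9 0xc9→b50/s2 MISS; vc=[34]
#10 0x2d→b11/s3 L1-HIT; vc=[34]
#11 0x89→b34/s2 VC-HIT; vc=[50]
#12 0x4f→b19/s3 MISS; vc=[50,11]
#13 0x2c→b11/s3 VC-HIT; vc=[50,19]
#14 0x65→b25/s1 MISS; vc=[50,19]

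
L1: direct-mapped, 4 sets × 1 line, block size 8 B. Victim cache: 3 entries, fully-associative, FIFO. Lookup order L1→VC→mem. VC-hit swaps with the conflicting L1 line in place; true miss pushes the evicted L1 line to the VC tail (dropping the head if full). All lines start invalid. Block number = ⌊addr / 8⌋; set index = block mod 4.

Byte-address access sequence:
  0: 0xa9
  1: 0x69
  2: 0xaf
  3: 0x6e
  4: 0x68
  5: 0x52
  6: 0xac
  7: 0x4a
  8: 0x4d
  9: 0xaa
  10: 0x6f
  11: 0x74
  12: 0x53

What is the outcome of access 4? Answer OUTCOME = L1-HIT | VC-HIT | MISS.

#0 0xa9→b21/s1 MISS; vc=[]
#1 0x69→b13/s1 MISS; vc=[21]
#2 0xaf→b21/s1 VC-HIT; vc=[13]
#3 0x6e→b13/s1 VC-HIT; vc=[21]
#4 0x68→b13/s1 L1-HIT; vc=[21]
#5 0x52→b10/s2 MISS; vc=[21]
#6 0xac→b21/s1 VC-HIT; vc=[13]
#7 0x4a→b9/s1 MISS; vc=[13,21]
#8 0x4d→b9/s1 L1-HIT; vc=[13,21]
#9 0xaa→b21/s1 VC-HIT; vc=[13,9]
#10 0x6f→b13/s1 VC-HIT; vc=[21,9]
#11 0x74→b14/s2 MISS; vc=[21,9,10]
#12 0x53→b10/s2 VC-HIT; vc=[21,9,14]

OUTCOME = L1-HIT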